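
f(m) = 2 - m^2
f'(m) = -2*m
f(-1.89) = -1.57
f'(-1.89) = 3.78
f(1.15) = 0.68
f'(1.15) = -2.30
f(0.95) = 1.10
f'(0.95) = -1.90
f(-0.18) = 1.97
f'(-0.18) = 0.36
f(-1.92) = -1.69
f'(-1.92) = 3.84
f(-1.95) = -1.80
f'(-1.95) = 3.90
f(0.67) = 1.55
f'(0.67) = -1.34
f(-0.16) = 1.97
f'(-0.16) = 0.32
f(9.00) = -79.00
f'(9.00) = -18.00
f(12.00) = -142.00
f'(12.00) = -24.00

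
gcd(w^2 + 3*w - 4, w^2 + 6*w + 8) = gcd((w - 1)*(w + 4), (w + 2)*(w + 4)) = w + 4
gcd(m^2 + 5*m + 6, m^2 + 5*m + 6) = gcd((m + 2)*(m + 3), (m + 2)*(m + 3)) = m^2 + 5*m + 6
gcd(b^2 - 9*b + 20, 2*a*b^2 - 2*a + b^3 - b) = 1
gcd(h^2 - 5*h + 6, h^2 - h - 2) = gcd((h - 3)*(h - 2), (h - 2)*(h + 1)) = h - 2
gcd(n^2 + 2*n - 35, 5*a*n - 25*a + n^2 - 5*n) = n - 5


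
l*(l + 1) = l^2 + l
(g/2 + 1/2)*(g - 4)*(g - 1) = g^3/2 - 2*g^2 - g/2 + 2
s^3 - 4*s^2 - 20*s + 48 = (s - 6)*(s - 2)*(s + 4)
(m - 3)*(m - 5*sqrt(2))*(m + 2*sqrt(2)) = m^3 - 3*sqrt(2)*m^2 - 3*m^2 - 20*m + 9*sqrt(2)*m + 60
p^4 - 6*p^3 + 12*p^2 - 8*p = p*(p - 2)^3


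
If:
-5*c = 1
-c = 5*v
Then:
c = -1/5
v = 1/25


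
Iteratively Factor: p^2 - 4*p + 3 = (p - 3)*(p - 1)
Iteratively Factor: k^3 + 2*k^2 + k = (k)*(k^2 + 2*k + 1) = k*(k + 1)*(k + 1)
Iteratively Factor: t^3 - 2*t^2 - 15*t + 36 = (t - 3)*(t^2 + t - 12) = (t - 3)^2*(t + 4)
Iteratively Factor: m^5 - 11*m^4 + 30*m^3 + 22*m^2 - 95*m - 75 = (m + 1)*(m^4 - 12*m^3 + 42*m^2 - 20*m - 75) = (m + 1)^2*(m^3 - 13*m^2 + 55*m - 75) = (m - 5)*(m + 1)^2*(m^2 - 8*m + 15) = (m - 5)*(m - 3)*(m + 1)^2*(m - 5)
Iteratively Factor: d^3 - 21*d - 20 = (d + 4)*(d^2 - 4*d - 5) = (d - 5)*(d + 4)*(d + 1)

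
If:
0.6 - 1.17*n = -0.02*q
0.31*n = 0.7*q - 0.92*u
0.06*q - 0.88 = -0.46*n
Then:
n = 0.68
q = 9.49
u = 6.99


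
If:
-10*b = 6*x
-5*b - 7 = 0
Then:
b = -7/5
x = 7/3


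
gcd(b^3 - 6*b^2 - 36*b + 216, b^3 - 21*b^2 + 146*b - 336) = b - 6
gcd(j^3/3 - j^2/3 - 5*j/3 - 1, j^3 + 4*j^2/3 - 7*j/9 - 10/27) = 1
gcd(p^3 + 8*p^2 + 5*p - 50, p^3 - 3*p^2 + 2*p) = p - 2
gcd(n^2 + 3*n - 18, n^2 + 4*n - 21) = n - 3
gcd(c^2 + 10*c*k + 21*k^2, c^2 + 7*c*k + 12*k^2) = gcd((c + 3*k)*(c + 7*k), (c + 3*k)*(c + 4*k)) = c + 3*k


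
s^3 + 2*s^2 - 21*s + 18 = (s - 3)*(s - 1)*(s + 6)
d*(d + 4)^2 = d^3 + 8*d^2 + 16*d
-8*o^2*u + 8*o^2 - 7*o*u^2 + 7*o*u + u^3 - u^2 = (-8*o + u)*(o + u)*(u - 1)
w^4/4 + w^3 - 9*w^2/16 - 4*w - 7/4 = (w/4 + 1/2)*(w - 2)*(w + 1/2)*(w + 7/2)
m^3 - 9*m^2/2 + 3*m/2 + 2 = (m - 4)*(m - 1)*(m + 1/2)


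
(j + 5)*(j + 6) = j^2 + 11*j + 30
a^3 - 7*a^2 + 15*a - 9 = (a - 3)^2*(a - 1)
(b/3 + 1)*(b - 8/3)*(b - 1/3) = b^3/3 - 73*b/27 + 8/9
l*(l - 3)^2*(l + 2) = l^4 - 4*l^3 - 3*l^2 + 18*l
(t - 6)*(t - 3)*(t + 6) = t^3 - 3*t^2 - 36*t + 108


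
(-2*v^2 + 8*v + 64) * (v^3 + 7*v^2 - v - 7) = -2*v^5 - 6*v^4 + 122*v^3 + 454*v^2 - 120*v - 448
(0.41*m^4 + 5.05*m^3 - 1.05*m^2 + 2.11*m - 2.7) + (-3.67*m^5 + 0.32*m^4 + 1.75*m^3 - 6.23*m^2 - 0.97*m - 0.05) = -3.67*m^5 + 0.73*m^4 + 6.8*m^3 - 7.28*m^2 + 1.14*m - 2.75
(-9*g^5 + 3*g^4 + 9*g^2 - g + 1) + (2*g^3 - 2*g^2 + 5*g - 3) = -9*g^5 + 3*g^4 + 2*g^3 + 7*g^2 + 4*g - 2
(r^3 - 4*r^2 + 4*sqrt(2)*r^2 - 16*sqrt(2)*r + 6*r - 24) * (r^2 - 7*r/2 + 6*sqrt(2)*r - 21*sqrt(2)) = r^5 - 15*r^4/2 + 10*sqrt(2)*r^4 - 75*sqrt(2)*r^3 + 68*r^3 - 405*r^2 + 176*sqrt(2)*r^2 - 270*sqrt(2)*r + 756*r + 504*sqrt(2)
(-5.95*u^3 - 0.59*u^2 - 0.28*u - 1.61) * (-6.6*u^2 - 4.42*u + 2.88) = 39.27*u^5 + 30.193*u^4 - 12.6802*u^3 + 10.1644*u^2 + 6.3098*u - 4.6368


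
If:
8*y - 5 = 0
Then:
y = 5/8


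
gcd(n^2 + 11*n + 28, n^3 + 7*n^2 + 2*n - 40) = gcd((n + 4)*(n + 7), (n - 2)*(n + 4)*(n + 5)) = n + 4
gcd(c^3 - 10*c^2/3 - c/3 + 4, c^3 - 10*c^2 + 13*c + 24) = c^2 - 2*c - 3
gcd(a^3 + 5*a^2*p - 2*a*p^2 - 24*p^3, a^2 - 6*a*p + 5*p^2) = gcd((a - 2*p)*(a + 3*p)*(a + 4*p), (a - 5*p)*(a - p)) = 1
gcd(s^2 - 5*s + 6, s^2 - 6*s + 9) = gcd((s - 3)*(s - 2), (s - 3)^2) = s - 3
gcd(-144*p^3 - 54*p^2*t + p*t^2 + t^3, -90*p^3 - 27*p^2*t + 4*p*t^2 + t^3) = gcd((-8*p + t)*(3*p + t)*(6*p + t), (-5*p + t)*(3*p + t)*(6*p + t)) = 18*p^2 + 9*p*t + t^2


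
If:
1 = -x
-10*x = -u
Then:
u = -10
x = -1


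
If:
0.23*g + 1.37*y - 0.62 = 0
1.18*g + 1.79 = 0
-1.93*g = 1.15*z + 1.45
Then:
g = -1.52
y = 0.71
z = 1.28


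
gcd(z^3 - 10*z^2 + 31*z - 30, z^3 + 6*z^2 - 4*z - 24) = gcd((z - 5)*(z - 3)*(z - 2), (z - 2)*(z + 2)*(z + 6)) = z - 2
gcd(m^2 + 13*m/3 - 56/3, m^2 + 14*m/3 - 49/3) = m + 7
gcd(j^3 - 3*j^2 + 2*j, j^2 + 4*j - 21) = 1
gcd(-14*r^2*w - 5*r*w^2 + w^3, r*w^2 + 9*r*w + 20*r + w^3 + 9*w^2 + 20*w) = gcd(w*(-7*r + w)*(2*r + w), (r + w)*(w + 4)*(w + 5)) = 1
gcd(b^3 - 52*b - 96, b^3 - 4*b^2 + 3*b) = 1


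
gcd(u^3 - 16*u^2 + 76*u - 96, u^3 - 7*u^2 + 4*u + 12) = u^2 - 8*u + 12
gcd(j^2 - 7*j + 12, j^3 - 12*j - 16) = j - 4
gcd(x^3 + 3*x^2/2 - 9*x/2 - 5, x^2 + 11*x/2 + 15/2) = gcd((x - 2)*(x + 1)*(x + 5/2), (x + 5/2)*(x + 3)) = x + 5/2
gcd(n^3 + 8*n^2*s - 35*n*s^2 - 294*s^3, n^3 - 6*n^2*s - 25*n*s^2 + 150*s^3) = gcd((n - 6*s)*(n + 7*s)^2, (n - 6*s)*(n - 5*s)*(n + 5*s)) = -n + 6*s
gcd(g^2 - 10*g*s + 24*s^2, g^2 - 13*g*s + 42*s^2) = -g + 6*s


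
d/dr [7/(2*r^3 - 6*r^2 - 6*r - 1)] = 42*(-r^2 + 2*r + 1)/(-2*r^3 + 6*r^2 + 6*r + 1)^2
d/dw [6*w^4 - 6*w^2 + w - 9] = 24*w^3 - 12*w + 1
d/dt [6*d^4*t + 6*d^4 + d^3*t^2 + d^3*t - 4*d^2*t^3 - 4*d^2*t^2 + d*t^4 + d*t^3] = d*(6*d^3 + 2*d^2*t + d^2 - 12*d*t^2 - 8*d*t + 4*t^3 + 3*t^2)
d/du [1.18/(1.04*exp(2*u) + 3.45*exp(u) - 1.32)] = (-2.4544*exp(u) - 4.071)*exp(u)/(1.04*exp(2*u) + 3.45*exp(u) - 1.32)^2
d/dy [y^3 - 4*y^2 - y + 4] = 3*y^2 - 8*y - 1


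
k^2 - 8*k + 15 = (k - 5)*(k - 3)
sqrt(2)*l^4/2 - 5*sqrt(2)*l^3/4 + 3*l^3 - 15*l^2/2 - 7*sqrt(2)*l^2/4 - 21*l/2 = l*(l - 7/2)*(l + 3*sqrt(2))*(sqrt(2)*l/2 + sqrt(2)/2)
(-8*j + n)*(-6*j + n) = 48*j^2 - 14*j*n + n^2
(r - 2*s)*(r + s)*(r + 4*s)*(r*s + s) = r^4*s + 3*r^3*s^2 + r^3*s - 6*r^2*s^3 + 3*r^2*s^2 - 8*r*s^4 - 6*r*s^3 - 8*s^4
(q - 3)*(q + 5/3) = q^2 - 4*q/3 - 5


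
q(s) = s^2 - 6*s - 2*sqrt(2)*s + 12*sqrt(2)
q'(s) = 2*s - 6 - 2*sqrt(2)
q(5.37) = -1.60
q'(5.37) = 1.91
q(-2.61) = 46.82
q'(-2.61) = -14.05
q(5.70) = -0.86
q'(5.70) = 2.57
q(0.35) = 14.00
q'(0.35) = -8.13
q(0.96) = 9.42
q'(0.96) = -6.91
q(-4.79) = 82.20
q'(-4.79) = -18.41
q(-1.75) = 35.48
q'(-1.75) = -12.33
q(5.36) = -1.62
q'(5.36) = 1.89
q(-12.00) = 266.91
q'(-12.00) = -32.83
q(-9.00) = 177.43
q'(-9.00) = -26.83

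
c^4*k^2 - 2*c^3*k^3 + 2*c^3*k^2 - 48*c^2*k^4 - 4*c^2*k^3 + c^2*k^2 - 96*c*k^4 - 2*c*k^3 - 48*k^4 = (c - 8*k)*(c + 6*k)*(c*k + k)^2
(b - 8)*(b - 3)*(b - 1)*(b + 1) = b^4 - 11*b^3 + 23*b^2 + 11*b - 24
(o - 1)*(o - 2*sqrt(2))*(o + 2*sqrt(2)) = o^3 - o^2 - 8*o + 8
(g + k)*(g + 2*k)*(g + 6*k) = g^3 + 9*g^2*k + 20*g*k^2 + 12*k^3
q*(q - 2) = q^2 - 2*q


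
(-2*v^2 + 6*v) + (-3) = -2*v^2 + 6*v - 3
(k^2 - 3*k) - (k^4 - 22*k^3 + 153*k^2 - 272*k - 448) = -k^4 + 22*k^3 - 152*k^2 + 269*k + 448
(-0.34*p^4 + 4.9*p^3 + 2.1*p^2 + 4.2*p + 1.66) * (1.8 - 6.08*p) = 2.0672*p^5 - 30.404*p^4 - 3.948*p^3 - 21.756*p^2 - 2.5328*p + 2.988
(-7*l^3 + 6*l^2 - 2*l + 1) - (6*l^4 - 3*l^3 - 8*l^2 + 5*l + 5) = -6*l^4 - 4*l^3 + 14*l^2 - 7*l - 4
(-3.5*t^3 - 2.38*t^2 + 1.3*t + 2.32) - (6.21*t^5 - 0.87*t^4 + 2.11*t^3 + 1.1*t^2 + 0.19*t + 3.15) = -6.21*t^5 + 0.87*t^4 - 5.61*t^3 - 3.48*t^2 + 1.11*t - 0.83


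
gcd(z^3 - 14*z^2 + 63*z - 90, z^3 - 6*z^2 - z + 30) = z^2 - 8*z + 15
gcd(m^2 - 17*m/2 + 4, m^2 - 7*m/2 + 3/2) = m - 1/2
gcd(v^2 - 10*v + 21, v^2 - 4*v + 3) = v - 3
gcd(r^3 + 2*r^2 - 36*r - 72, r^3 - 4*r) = r + 2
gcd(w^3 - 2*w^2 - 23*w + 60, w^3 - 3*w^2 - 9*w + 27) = w - 3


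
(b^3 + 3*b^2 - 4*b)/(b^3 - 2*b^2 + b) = (b + 4)/(b - 1)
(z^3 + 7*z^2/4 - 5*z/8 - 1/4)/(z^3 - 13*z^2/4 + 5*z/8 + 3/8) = (z + 2)/(z - 3)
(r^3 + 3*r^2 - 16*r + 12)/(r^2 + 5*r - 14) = (r^2 + 5*r - 6)/(r + 7)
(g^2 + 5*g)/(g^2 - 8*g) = (g + 5)/(g - 8)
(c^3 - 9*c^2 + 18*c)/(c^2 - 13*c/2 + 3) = 2*c*(c - 3)/(2*c - 1)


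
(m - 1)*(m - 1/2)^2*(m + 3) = m^4 + m^3 - 19*m^2/4 + 7*m/2 - 3/4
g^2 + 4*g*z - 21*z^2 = (g - 3*z)*(g + 7*z)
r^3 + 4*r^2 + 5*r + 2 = (r + 1)^2*(r + 2)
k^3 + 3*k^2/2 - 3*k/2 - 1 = (k - 1)*(k + 1/2)*(k + 2)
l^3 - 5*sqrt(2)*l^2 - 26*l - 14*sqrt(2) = (l - 7*sqrt(2))*(l + sqrt(2))^2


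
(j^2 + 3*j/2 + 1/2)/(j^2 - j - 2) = (j + 1/2)/(j - 2)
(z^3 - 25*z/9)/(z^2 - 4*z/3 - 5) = z*(3*z - 5)/(3*(z - 3))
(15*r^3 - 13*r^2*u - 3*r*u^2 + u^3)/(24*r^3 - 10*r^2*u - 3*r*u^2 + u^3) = (5*r^2 - 6*r*u + u^2)/(8*r^2 - 6*r*u + u^2)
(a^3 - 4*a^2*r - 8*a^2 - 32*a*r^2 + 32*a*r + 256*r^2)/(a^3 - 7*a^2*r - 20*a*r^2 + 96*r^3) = (8 - a)/(-a + 3*r)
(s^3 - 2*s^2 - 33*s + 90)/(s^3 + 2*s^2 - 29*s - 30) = (s - 3)/(s + 1)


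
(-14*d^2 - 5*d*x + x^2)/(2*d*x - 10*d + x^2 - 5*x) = (-7*d + x)/(x - 5)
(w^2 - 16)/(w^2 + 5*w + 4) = (w - 4)/(w + 1)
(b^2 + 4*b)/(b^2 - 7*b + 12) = b*(b + 4)/(b^2 - 7*b + 12)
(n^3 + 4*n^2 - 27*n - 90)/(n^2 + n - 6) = (n^2 + n - 30)/(n - 2)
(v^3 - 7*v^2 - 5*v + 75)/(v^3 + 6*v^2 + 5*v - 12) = (v^2 - 10*v + 25)/(v^2 + 3*v - 4)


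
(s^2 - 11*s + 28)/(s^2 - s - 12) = (s - 7)/(s + 3)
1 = 1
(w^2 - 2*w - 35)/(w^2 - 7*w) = (w + 5)/w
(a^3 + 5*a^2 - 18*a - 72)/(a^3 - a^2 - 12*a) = (a + 6)/a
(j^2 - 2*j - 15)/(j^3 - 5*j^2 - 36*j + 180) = (j + 3)/(j^2 - 36)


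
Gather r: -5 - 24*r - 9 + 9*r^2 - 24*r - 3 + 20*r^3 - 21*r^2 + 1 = 20*r^3 - 12*r^2 - 48*r - 16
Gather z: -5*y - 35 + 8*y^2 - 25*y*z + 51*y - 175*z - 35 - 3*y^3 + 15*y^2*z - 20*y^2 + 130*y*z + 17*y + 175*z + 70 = -3*y^3 - 12*y^2 + 63*y + z*(15*y^2 + 105*y)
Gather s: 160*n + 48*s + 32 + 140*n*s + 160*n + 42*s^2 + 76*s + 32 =320*n + 42*s^2 + s*(140*n + 124) + 64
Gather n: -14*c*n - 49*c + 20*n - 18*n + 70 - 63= -49*c + n*(2 - 14*c) + 7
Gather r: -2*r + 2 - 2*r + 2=4 - 4*r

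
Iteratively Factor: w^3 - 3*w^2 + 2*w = (w)*(w^2 - 3*w + 2) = w*(w - 2)*(w - 1)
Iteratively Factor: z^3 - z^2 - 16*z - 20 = (z + 2)*(z^2 - 3*z - 10) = (z + 2)^2*(z - 5)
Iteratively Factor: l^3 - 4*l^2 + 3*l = (l - 1)*(l^2 - 3*l) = l*(l - 1)*(l - 3)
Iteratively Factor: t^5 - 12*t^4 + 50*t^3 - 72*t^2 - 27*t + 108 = (t - 3)*(t^4 - 9*t^3 + 23*t^2 - 3*t - 36) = (t - 3)^2*(t^3 - 6*t^2 + 5*t + 12) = (t - 3)^3*(t^2 - 3*t - 4) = (t - 4)*(t - 3)^3*(t + 1)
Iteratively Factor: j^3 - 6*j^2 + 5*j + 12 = (j - 3)*(j^2 - 3*j - 4) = (j - 4)*(j - 3)*(j + 1)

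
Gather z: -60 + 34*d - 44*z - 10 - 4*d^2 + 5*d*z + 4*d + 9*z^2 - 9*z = -4*d^2 + 38*d + 9*z^2 + z*(5*d - 53) - 70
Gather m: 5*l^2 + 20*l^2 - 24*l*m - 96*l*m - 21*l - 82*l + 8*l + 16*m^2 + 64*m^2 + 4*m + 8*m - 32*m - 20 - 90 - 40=25*l^2 - 95*l + 80*m^2 + m*(-120*l - 20) - 150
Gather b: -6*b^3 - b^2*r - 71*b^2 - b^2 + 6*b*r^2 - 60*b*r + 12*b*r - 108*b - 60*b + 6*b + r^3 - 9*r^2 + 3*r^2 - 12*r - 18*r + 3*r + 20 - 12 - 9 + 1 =-6*b^3 + b^2*(-r - 72) + b*(6*r^2 - 48*r - 162) + r^3 - 6*r^2 - 27*r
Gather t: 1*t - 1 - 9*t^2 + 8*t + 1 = -9*t^2 + 9*t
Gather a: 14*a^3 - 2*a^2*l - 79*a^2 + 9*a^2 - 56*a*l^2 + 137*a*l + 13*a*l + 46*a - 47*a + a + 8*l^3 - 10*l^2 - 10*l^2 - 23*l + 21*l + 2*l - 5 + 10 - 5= 14*a^3 + a^2*(-2*l - 70) + a*(-56*l^2 + 150*l) + 8*l^3 - 20*l^2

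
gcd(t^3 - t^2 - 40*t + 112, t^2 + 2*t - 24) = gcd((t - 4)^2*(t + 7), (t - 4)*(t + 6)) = t - 4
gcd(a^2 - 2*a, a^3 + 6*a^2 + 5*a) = a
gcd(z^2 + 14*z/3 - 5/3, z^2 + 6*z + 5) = z + 5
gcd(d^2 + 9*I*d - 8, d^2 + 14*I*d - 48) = d + 8*I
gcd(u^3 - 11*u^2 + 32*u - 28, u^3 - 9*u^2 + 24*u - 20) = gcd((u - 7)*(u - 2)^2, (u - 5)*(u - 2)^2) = u^2 - 4*u + 4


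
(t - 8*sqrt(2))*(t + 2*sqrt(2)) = t^2 - 6*sqrt(2)*t - 32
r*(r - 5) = r^2 - 5*r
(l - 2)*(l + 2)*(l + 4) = l^3 + 4*l^2 - 4*l - 16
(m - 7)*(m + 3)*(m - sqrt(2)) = m^3 - 4*m^2 - sqrt(2)*m^2 - 21*m + 4*sqrt(2)*m + 21*sqrt(2)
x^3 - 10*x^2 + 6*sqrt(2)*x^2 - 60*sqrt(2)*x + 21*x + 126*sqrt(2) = (x - 7)*(x - 3)*(x + 6*sqrt(2))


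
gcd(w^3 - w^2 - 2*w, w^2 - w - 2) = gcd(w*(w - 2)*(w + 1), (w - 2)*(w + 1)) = w^2 - w - 2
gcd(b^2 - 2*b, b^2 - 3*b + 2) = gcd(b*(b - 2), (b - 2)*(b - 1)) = b - 2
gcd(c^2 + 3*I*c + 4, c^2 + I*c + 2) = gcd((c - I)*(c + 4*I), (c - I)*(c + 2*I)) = c - I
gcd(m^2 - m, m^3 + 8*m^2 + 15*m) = m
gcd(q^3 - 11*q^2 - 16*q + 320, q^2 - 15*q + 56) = q - 8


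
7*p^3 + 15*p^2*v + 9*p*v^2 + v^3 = (p + v)^2*(7*p + v)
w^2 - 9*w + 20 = (w - 5)*(w - 4)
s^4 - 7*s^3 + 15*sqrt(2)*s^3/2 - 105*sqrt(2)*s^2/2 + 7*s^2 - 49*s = s*(s - 7)*(s + sqrt(2)/2)*(s + 7*sqrt(2))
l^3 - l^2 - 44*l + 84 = (l - 6)*(l - 2)*(l + 7)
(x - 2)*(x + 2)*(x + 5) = x^3 + 5*x^2 - 4*x - 20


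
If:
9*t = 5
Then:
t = 5/9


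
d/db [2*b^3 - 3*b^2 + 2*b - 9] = 6*b^2 - 6*b + 2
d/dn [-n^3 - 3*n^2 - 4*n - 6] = -3*n^2 - 6*n - 4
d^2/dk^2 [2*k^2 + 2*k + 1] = 4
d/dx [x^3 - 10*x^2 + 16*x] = 3*x^2 - 20*x + 16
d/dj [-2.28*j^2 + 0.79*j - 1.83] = 0.79 - 4.56*j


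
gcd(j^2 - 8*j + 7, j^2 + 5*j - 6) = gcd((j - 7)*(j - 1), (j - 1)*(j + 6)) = j - 1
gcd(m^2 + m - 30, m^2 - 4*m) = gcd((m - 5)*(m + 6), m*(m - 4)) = 1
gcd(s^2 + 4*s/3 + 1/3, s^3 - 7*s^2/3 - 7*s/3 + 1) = s + 1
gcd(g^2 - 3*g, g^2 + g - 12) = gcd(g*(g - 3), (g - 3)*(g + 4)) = g - 3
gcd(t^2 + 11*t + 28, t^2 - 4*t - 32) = t + 4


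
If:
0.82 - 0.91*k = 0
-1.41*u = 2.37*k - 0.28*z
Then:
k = 0.90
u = 0.198581560283688*z - 1.51461304652794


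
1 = 1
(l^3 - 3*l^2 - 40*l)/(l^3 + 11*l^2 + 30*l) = (l - 8)/(l + 6)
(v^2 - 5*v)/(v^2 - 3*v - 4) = v*(5 - v)/(-v^2 + 3*v + 4)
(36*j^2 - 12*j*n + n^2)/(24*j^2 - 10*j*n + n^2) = (6*j - n)/(4*j - n)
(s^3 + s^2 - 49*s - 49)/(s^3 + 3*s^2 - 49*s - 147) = (s + 1)/(s + 3)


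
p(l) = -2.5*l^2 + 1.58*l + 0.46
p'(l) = 1.58 - 5.0*l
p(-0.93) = -3.17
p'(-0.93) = 6.23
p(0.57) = 0.55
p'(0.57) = -1.27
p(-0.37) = -0.47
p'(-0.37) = 3.43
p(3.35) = -22.30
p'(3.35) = -15.17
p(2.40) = -10.15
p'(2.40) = -10.42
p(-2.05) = -13.29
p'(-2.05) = 11.83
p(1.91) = -5.64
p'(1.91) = -7.97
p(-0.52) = -1.04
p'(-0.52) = 4.18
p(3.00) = -17.30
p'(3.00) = -13.42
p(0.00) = 0.46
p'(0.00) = 1.58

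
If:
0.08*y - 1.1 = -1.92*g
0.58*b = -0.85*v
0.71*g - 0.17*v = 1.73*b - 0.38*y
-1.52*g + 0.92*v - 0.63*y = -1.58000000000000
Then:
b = 0.42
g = 0.54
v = -0.29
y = 0.78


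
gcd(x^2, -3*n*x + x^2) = x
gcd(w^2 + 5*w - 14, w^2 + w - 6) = w - 2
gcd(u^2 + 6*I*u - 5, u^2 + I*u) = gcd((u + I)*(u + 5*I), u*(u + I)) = u + I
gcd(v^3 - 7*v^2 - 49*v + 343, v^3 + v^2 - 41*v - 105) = v - 7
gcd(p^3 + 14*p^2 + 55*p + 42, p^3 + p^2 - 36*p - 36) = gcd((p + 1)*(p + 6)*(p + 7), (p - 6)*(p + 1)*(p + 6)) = p^2 + 7*p + 6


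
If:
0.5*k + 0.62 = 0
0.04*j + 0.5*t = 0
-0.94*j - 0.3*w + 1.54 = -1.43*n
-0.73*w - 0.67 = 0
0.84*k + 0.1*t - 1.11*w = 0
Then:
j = -2.85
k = -1.24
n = -3.15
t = 0.23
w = -0.92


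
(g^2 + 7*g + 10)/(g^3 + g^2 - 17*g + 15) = (g + 2)/(g^2 - 4*g + 3)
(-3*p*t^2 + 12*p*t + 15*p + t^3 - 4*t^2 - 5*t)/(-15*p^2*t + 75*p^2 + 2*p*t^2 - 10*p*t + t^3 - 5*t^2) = (t + 1)/(5*p + t)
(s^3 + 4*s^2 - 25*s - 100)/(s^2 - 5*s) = s + 9 + 20/s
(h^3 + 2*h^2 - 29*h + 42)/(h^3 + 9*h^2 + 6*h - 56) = (h - 3)/(h + 4)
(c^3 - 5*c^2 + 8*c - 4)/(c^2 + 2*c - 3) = (c^2 - 4*c + 4)/(c + 3)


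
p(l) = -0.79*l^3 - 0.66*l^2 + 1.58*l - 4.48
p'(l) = -2.37*l^2 - 1.32*l + 1.58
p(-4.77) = 58.71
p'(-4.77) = -46.05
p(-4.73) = 56.88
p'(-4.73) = -45.20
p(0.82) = -4.06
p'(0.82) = -1.10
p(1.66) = -7.29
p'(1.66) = -7.14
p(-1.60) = -5.46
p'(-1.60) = -2.38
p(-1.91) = -4.40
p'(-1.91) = -4.54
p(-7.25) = 250.43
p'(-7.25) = -113.42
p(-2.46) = -0.60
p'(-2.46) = -9.52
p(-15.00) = 2489.57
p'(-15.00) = -511.87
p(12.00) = -1445.68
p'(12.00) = -355.54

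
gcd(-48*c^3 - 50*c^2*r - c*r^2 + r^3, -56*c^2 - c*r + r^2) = -8*c + r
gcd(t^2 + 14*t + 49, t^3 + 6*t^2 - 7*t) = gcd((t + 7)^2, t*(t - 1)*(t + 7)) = t + 7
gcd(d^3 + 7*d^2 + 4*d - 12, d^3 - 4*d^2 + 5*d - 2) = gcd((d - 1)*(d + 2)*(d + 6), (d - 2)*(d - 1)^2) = d - 1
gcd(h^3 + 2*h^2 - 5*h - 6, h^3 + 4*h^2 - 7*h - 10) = h^2 - h - 2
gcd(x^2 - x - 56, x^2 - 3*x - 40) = x - 8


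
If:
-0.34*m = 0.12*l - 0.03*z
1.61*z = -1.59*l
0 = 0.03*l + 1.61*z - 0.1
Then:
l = -0.06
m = 0.03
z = 0.06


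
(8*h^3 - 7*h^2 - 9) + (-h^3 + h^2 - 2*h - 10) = 7*h^3 - 6*h^2 - 2*h - 19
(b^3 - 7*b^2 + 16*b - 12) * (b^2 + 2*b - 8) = b^5 - 5*b^4 - 6*b^3 + 76*b^2 - 152*b + 96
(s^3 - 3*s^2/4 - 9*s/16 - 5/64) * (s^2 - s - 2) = s^5 - 7*s^4/4 - 29*s^3/16 + 127*s^2/64 + 77*s/64 + 5/32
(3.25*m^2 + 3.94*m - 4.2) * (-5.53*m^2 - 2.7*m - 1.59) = -17.9725*m^4 - 30.5632*m^3 + 7.4205*m^2 + 5.0754*m + 6.678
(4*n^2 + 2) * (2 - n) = -4*n^3 + 8*n^2 - 2*n + 4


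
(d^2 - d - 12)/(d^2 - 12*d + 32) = (d + 3)/(d - 8)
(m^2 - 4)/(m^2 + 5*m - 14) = (m + 2)/(m + 7)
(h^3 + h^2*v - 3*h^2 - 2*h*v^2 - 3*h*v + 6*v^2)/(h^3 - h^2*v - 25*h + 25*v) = (h^2 + 2*h*v - 3*h - 6*v)/(h^2 - 25)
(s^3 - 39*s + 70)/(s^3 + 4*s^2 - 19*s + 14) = (s - 5)/(s - 1)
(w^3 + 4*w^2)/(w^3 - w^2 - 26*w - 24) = w^2/(w^2 - 5*w - 6)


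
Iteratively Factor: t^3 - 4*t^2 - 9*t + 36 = (t + 3)*(t^2 - 7*t + 12) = (t - 4)*(t + 3)*(t - 3)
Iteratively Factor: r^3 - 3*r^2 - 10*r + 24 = (r - 2)*(r^2 - r - 12) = (r - 4)*(r - 2)*(r + 3)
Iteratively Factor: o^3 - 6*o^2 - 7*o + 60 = (o - 5)*(o^2 - o - 12) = (o - 5)*(o + 3)*(o - 4)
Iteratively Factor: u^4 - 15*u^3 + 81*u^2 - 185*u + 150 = (u - 3)*(u^3 - 12*u^2 + 45*u - 50) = (u - 5)*(u - 3)*(u^2 - 7*u + 10) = (u - 5)^2*(u - 3)*(u - 2)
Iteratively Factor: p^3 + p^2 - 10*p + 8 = (p - 2)*(p^2 + 3*p - 4) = (p - 2)*(p - 1)*(p + 4)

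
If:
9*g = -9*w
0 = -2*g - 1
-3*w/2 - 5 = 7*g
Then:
No Solution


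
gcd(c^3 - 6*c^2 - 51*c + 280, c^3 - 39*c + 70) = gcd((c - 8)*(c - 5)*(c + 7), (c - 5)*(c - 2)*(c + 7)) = c^2 + 2*c - 35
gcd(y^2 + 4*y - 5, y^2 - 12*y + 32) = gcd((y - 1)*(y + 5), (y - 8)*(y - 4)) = 1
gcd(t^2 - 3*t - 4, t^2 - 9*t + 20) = t - 4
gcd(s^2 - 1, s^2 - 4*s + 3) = s - 1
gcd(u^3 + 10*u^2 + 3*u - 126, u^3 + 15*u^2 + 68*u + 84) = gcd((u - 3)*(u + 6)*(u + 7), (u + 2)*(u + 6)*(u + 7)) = u^2 + 13*u + 42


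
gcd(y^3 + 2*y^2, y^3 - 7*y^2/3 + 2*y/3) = y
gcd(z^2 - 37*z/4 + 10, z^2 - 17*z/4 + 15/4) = z - 5/4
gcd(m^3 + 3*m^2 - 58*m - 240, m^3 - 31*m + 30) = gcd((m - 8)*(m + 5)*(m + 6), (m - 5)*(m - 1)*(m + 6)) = m + 6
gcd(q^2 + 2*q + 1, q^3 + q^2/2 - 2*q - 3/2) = q^2 + 2*q + 1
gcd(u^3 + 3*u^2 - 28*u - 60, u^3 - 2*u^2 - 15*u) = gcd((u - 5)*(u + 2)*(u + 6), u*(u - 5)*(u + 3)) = u - 5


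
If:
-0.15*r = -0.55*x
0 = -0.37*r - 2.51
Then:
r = -6.78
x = -1.85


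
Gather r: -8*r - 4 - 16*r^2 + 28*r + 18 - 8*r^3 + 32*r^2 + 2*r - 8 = -8*r^3 + 16*r^2 + 22*r + 6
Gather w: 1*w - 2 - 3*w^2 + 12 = -3*w^2 + w + 10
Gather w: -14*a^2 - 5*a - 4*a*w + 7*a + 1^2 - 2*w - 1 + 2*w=-14*a^2 - 4*a*w + 2*a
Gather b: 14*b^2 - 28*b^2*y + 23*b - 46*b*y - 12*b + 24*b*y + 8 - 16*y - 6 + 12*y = b^2*(14 - 28*y) + b*(11 - 22*y) - 4*y + 2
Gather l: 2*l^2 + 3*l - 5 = 2*l^2 + 3*l - 5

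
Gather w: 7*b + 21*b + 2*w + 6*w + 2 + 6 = 28*b + 8*w + 8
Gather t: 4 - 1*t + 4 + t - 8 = 0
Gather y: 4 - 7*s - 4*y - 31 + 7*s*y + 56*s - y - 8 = 49*s + y*(7*s - 5) - 35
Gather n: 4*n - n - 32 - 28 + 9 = 3*n - 51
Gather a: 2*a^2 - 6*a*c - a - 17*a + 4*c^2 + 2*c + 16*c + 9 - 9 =2*a^2 + a*(-6*c - 18) + 4*c^2 + 18*c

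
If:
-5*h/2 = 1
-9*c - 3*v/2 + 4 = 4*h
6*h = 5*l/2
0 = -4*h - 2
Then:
No Solution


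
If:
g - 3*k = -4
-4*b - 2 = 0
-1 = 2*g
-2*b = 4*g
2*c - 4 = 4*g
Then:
No Solution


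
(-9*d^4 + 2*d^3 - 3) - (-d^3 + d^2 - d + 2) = -9*d^4 + 3*d^3 - d^2 + d - 5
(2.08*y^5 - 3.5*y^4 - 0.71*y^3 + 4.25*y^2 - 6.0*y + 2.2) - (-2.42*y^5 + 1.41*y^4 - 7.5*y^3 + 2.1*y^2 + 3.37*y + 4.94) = 4.5*y^5 - 4.91*y^4 + 6.79*y^3 + 2.15*y^2 - 9.37*y - 2.74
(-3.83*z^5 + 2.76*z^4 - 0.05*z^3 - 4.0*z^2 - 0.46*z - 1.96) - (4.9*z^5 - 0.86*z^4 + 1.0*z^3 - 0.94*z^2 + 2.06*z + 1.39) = -8.73*z^5 + 3.62*z^4 - 1.05*z^3 - 3.06*z^2 - 2.52*z - 3.35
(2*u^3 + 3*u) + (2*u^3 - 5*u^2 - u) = 4*u^3 - 5*u^2 + 2*u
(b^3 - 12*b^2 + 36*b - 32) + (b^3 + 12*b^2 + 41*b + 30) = 2*b^3 + 77*b - 2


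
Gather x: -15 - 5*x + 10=-5*x - 5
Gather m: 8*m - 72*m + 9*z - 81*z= -64*m - 72*z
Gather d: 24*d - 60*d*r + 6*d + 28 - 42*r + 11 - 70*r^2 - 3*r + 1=d*(30 - 60*r) - 70*r^2 - 45*r + 40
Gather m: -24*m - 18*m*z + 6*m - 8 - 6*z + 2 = m*(-18*z - 18) - 6*z - 6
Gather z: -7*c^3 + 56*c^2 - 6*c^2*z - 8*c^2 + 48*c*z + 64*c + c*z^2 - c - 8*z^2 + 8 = -7*c^3 + 48*c^2 + 63*c + z^2*(c - 8) + z*(-6*c^2 + 48*c) + 8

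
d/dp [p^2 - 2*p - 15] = 2*p - 2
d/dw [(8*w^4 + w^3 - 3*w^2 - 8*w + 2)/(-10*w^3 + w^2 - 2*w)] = (-80*w^6 + 16*w^5 - 77*w^4 - 164*w^3 + 74*w^2 - 4*w + 4)/(w^2*(100*w^4 - 20*w^3 + 41*w^2 - 4*w + 4))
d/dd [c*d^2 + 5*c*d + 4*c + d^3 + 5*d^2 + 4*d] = 2*c*d + 5*c + 3*d^2 + 10*d + 4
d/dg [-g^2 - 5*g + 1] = -2*g - 5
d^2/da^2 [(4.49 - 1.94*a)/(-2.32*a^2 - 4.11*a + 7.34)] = ((4.8868 - 27.0048*a)*(2.32*a^2 + 4.11*a - 7.34) + (1.94*a - 4.49)*(4.64*a + 4.11)*(9.28*a + 8.22))/(2.32*a^2 + 4.11*a - 7.34)^3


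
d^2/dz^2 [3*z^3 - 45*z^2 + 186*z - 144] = 18*z - 90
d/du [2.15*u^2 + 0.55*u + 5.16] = 4.3*u + 0.55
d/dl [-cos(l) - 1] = sin(l)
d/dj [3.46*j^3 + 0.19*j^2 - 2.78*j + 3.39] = 10.38*j^2 + 0.38*j - 2.78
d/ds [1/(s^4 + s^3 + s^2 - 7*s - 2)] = (-4*s^3 - 3*s^2 - 2*s + 7)/(s^4 + s^3 + s^2 - 7*s - 2)^2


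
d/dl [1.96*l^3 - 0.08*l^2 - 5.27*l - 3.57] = 5.88*l^2 - 0.16*l - 5.27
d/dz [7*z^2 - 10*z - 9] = 14*z - 10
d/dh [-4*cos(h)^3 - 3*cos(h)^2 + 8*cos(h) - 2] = 2*(6*cos(h)^2 + 3*cos(h) - 4)*sin(h)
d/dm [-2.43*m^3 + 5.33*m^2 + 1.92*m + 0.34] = -7.29*m^2 + 10.66*m + 1.92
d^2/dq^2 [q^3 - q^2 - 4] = 6*q - 2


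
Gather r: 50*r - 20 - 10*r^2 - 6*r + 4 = -10*r^2 + 44*r - 16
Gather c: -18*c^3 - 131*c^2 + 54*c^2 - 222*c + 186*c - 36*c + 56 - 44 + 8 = -18*c^3 - 77*c^2 - 72*c + 20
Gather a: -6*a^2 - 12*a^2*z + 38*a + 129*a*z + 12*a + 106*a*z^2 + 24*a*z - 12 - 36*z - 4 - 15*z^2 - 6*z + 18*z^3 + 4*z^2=a^2*(-12*z - 6) + a*(106*z^2 + 153*z + 50) + 18*z^3 - 11*z^2 - 42*z - 16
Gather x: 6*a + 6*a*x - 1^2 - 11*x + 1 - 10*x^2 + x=6*a - 10*x^2 + x*(6*a - 10)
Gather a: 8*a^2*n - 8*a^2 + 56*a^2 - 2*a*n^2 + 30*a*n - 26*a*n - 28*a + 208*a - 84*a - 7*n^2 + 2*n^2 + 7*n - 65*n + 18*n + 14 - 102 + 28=a^2*(8*n + 48) + a*(-2*n^2 + 4*n + 96) - 5*n^2 - 40*n - 60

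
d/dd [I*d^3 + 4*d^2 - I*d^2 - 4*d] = 3*I*d^2 + 2*d*(4 - I) - 4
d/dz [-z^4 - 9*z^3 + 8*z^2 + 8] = z*(-4*z^2 - 27*z + 16)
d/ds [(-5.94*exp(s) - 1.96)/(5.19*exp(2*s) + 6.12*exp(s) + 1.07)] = (30.8286*exp(2*s) + 20.3448*exp(s) + 5.6394)*exp(s)/(26.9361*exp(4*s) + 63.5256*exp(3*s) + 48.561*exp(2*s) + 13.0968*exp(s) + 1.1449)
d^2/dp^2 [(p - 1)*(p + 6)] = 2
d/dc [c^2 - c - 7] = 2*c - 1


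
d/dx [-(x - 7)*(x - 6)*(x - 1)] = -3*x^2 + 28*x - 55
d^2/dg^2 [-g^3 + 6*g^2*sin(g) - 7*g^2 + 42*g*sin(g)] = -6*g^2*sin(g) - 42*g*sin(g) + 24*g*cos(g) - 6*g + 12*sin(g) + 84*cos(g) - 14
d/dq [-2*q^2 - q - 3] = -4*q - 1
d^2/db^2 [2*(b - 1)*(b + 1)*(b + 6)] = 12*b + 24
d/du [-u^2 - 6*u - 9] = -2*u - 6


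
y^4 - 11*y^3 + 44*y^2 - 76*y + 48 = (y - 4)*(y - 3)*(y - 2)^2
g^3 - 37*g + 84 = (g - 4)*(g - 3)*(g + 7)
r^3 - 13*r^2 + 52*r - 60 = (r - 6)*(r - 5)*(r - 2)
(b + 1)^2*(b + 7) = b^3 + 9*b^2 + 15*b + 7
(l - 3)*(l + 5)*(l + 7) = l^3 + 9*l^2 - l - 105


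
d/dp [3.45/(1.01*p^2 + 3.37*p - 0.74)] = (-6.969*p - 11.6265)/(1.01*p^2 + 3.37*p - 0.74)^2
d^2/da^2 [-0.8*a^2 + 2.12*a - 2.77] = -1.60000000000000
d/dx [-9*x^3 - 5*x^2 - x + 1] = -27*x^2 - 10*x - 1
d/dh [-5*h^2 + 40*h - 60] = 40 - 10*h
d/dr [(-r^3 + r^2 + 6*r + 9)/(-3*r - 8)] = (6*r^3 + 21*r^2 - 16*r - 21)/(9*r^2 + 48*r + 64)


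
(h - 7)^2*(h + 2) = h^3 - 12*h^2 + 21*h + 98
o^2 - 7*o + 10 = (o - 5)*(o - 2)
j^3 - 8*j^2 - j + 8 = (j - 8)*(j - 1)*(j + 1)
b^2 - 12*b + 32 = (b - 8)*(b - 4)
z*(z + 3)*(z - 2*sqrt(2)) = z^3 - 2*sqrt(2)*z^2 + 3*z^2 - 6*sqrt(2)*z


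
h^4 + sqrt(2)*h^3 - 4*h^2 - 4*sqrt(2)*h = h*(h - 2)*(h + 2)*(h + sqrt(2))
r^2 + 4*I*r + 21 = (r - 3*I)*(r + 7*I)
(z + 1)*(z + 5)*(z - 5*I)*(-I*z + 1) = -I*z^4 - 4*z^3 - 6*I*z^3 - 24*z^2 - 10*I*z^2 - 20*z - 30*I*z - 25*I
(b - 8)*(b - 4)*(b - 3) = b^3 - 15*b^2 + 68*b - 96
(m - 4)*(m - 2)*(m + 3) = m^3 - 3*m^2 - 10*m + 24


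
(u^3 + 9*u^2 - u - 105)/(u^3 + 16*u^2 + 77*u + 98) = (u^2 + 2*u - 15)/(u^2 + 9*u + 14)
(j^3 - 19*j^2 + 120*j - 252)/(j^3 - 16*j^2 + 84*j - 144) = (j - 7)/(j - 4)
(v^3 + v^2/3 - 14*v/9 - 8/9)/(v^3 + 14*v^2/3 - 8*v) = (3*v^2 + 5*v + 2)/(3*v*(v + 6))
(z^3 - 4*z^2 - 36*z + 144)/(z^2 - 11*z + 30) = (z^2 + 2*z - 24)/(z - 5)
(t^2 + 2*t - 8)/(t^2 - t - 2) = (t + 4)/(t + 1)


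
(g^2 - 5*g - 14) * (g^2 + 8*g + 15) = g^4 + 3*g^3 - 39*g^2 - 187*g - 210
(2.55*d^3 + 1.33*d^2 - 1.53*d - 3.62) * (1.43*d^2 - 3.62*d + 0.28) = 3.6465*d^5 - 7.3291*d^4 - 6.2885*d^3 + 0.734400000000001*d^2 + 12.676*d - 1.0136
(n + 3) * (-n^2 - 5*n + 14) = -n^3 - 8*n^2 - n + 42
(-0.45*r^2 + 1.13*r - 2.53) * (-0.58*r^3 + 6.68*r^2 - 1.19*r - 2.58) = 0.261*r^5 - 3.6614*r^4 + 9.5513*r^3 - 17.0841*r^2 + 0.0952999999999995*r + 6.5274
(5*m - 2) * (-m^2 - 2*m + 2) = -5*m^3 - 8*m^2 + 14*m - 4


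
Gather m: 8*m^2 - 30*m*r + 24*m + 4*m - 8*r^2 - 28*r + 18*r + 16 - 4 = 8*m^2 + m*(28 - 30*r) - 8*r^2 - 10*r + 12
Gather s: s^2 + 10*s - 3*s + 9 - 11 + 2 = s^2 + 7*s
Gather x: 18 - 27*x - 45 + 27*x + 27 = 0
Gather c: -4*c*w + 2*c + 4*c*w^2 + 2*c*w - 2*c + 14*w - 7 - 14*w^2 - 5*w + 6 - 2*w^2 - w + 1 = c*(4*w^2 - 2*w) - 16*w^2 + 8*w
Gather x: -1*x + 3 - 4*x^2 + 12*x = -4*x^2 + 11*x + 3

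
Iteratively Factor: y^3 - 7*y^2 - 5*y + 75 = (y - 5)*(y^2 - 2*y - 15) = (y - 5)^2*(y + 3)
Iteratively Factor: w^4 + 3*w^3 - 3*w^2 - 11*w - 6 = (w + 3)*(w^3 - 3*w - 2) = (w + 1)*(w + 3)*(w^2 - w - 2) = (w - 2)*(w + 1)*(w + 3)*(w + 1)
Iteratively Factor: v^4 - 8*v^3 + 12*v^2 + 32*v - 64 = (v - 4)*(v^3 - 4*v^2 - 4*v + 16) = (v - 4)^2*(v^2 - 4) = (v - 4)^2*(v + 2)*(v - 2)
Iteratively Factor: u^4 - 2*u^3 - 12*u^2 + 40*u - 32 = (u - 2)*(u^3 - 12*u + 16) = (u - 2)*(u + 4)*(u^2 - 4*u + 4) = (u - 2)^2*(u + 4)*(u - 2)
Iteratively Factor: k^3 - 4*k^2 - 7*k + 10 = (k - 1)*(k^2 - 3*k - 10) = (k - 5)*(k - 1)*(k + 2)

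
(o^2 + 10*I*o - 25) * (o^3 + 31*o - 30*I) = o^5 + 10*I*o^4 + 6*o^3 + 280*I*o^2 - 475*o + 750*I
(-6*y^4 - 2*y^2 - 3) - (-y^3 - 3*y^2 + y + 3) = -6*y^4 + y^3 + y^2 - y - 6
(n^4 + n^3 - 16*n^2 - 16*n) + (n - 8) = n^4 + n^3 - 16*n^2 - 15*n - 8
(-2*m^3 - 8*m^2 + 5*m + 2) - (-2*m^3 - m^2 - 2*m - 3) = -7*m^2 + 7*m + 5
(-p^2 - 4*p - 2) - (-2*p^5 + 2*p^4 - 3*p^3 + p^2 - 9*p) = 2*p^5 - 2*p^4 + 3*p^3 - 2*p^2 + 5*p - 2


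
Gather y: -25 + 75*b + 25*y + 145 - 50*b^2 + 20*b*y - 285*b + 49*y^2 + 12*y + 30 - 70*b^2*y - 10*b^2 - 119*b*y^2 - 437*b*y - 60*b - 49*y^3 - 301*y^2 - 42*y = -60*b^2 - 270*b - 49*y^3 + y^2*(-119*b - 252) + y*(-70*b^2 - 417*b - 5) + 150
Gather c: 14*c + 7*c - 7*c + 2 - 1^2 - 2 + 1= 14*c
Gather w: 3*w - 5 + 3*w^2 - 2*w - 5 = 3*w^2 + w - 10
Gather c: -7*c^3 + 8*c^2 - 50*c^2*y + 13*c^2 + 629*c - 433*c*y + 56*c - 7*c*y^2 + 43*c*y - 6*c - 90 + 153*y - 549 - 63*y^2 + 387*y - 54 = -7*c^3 + c^2*(21 - 50*y) + c*(-7*y^2 - 390*y + 679) - 63*y^2 + 540*y - 693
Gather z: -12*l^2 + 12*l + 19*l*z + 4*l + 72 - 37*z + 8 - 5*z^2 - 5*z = -12*l^2 + 16*l - 5*z^2 + z*(19*l - 42) + 80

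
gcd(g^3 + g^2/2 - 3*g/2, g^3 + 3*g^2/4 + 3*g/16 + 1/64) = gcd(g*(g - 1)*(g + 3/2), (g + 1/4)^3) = 1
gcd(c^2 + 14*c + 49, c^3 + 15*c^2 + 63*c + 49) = c^2 + 14*c + 49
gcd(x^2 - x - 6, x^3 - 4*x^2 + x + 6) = x - 3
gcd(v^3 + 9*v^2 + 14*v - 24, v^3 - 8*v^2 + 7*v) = v - 1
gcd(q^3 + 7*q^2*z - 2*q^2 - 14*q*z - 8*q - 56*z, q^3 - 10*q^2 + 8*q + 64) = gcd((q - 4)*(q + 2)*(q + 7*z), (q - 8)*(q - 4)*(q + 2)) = q^2 - 2*q - 8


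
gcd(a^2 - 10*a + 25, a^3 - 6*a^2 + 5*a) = a - 5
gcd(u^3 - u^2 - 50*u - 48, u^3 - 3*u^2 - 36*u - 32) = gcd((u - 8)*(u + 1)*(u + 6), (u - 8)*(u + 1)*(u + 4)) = u^2 - 7*u - 8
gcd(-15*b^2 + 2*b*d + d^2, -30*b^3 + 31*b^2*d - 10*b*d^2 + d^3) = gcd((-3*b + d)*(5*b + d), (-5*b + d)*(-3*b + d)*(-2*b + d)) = 3*b - d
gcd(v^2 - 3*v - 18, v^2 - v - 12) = v + 3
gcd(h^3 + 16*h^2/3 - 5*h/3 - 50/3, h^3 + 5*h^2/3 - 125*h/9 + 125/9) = h^2 + 10*h/3 - 25/3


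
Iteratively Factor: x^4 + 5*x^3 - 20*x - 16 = (x + 2)*(x^3 + 3*x^2 - 6*x - 8) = (x + 1)*(x + 2)*(x^2 + 2*x - 8) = (x + 1)*(x + 2)*(x + 4)*(x - 2)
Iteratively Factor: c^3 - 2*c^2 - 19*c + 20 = (c - 1)*(c^2 - c - 20) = (c - 5)*(c - 1)*(c + 4)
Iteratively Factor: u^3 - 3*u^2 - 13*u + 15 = (u - 1)*(u^2 - 2*u - 15) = (u - 1)*(u + 3)*(u - 5)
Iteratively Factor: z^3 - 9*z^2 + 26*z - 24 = (z - 2)*(z^2 - 7*z + 12) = (z - 4)*(z - 2)*(z - 3)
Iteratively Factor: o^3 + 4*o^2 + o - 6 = (o + 3)*(o^2 + o - 2) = (o - 1)*(o + 3)*(o + 2)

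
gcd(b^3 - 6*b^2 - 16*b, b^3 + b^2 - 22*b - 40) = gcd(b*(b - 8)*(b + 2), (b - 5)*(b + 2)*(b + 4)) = b + 2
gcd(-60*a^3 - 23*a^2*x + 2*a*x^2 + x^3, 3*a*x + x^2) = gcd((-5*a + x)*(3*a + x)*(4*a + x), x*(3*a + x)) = 3*a + x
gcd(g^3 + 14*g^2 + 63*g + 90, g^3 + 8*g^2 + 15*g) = g^2 + 8*g + 15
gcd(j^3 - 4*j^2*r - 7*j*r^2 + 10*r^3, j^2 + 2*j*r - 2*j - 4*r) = j + 2*r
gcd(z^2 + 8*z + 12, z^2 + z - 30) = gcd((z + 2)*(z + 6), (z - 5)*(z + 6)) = z + 6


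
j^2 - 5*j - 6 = (j - 6)*(j + 1)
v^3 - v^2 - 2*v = v*(v - 2)*(v + 1)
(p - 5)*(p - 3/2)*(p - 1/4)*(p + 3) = p^4 - 15*p^3/4 - 89*p^2/8 + 51*p/2 - 45/8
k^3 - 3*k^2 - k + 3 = (k - 3)*(k - 1)*(k + 1)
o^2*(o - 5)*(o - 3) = o^4 - 8*o^3 + 15*o^2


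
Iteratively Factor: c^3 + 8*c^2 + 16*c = (c)*(c^2 + 8*c + 16) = c*(c + 4)*(c + 4)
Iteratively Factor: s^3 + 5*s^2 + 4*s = (s)*(s^2 + 5*s + 4) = s*(s + 1)*(s + 4)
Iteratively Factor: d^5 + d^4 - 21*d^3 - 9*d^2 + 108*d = (d + 3)*(d^4 - 2*d^3 - 15*d^2 + 36*d) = (d - 3)*(d + 3)*(d^3 + d^2 - 12*d) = (d - 3)^2*(d + 3)*(d^2 + 4*d) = (d - 3)^2*(d + 3)*(d + 4)*(d)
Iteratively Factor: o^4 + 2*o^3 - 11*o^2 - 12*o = (o - 3)*(o^3 + 5*o^2 + 4*o) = (o - 3)*(o + 4)*(o^2 + o) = o*(o - 3)*(o + 4)*(o + 1)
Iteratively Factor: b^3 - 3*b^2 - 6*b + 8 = (b + 2)*(b^2 - 5*b + 4) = (b - 4)*(b + 2)*(b - 1)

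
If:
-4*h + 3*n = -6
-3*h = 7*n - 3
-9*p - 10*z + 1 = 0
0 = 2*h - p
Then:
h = 51/37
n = -6/37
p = 102/37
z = -881/370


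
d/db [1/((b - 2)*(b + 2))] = -2*b/(b^4 - 8*b^2 + 16)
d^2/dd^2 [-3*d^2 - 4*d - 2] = -6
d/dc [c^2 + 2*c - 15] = 2*c + 2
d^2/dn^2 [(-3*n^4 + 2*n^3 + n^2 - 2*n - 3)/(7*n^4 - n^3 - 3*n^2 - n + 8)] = 2*(77*n^9 - 42*n^8 - 609*n^7 + 412*n^6 - 972*n^5 + 117*n^4 + 1369*n^3 - 306*n^2 + 141*n - 27)/(343*n^12 - 147*n^11 - 420*n^10 - 22*n^9 + 1398*n^8 - 240*n^7 - 1008*n^6 - 222*n^5 + 1599*n^4 - 49*n^3 - 552*n^2 - 192*n + 512)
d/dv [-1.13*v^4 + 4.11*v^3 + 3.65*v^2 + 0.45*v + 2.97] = -4.52*v^3 + 12.33*v^2 + 7.3*v + 0.45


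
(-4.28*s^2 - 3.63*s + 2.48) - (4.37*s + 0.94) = -4.28*s^2 - 8.0*s + 1.54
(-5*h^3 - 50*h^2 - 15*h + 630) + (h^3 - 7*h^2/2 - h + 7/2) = -4*h^3 - 107*h^2/2 - 16*h + 1267/2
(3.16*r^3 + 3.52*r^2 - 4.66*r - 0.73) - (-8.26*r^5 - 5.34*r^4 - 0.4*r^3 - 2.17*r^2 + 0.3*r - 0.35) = 8.26*r^5 + 5.34*r^4 + 3.56*r^3 + 5.69*r^2 - 4.96*r - 0.38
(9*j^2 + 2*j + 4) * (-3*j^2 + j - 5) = -27*j^4 + 3*j^3 - 55*j^2 - 6*j - 20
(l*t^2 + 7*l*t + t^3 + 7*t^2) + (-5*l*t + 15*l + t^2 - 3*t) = l*t^2 + 2*l*t + 15*l + t^3 + 8*t^2 - 3*t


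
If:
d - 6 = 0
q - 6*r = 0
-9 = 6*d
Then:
No Solution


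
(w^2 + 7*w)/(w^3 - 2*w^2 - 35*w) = (w + 7)/(w^2 - 2*w - 35)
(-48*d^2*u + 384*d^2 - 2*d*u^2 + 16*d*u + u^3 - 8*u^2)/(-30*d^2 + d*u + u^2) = (-8*d*u + 64*d + u^2 - 8*u)/(-5*d + u)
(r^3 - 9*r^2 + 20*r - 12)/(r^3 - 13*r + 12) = (r^2 - 8*r + 12)/(r^2 + r - 12)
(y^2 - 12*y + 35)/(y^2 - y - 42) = (y - 5)/(y + 6)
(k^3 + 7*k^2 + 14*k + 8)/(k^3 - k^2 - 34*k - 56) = (k + 1)/(k - 7)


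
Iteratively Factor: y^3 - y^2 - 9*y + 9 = (y - 1)*(y^2 - 9) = (y - 1)*(y + 3)*(y - 3)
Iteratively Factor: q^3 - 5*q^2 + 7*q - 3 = (q - 1)*(q^2 - 4*q + 3) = (q - 3)*(q - 1)*(q - 1)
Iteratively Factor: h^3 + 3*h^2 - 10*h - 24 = (h + 4)*(h^2 - h - 6) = (h - 3)*(h + 4)*(h + 2)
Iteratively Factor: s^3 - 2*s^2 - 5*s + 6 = (s + 2)*(s^2 - 4*s + 3) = (s - 3)*(s + 2)*(s - 1)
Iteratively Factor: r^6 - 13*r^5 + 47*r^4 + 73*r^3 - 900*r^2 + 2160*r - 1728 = (r - 3)*(r^5 - 10*r^4 + 17*r^3 + 124*r^2 - 528*r + 576) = (r - 3)^2*(r^4 - 7*r^3 - 4*r^2 + 112*r - 192) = (r - 4)*(r - 3)^2*(r^3 - 3*r^2 - 16*r + 48) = (r - 4)*(r - 3)^2*(r + 4)*(r^2 - 7*r + 12) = (r - 4)^2*(r - 3)^2*(r + 4)*(r - 3)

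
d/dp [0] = 0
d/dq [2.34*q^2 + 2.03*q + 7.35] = 4.68*q + 2.03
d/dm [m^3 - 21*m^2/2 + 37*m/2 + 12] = 3*m^2 - 21*m + 37/2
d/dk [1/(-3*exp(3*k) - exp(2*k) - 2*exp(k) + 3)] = (9*exp(2*k) + 2*exp(k) + 2)*exp(k)/(3*exp(3*k) + exp(2*k) + 2*exp(k) - 3)^2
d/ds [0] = 0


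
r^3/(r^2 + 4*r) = r^2/(r + 4)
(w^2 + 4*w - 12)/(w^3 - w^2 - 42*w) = (w - 2)/(w*(w - 7))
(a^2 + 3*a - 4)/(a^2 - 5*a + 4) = (a + 4)/(a - 4)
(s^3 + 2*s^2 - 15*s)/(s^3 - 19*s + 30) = s/(s - 2)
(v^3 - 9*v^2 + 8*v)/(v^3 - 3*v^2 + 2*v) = (v - 8)/(v - 2)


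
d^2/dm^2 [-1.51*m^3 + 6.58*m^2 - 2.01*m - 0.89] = 13.16 - 9.06*m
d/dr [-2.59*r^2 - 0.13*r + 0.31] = -5.18*r - 0.13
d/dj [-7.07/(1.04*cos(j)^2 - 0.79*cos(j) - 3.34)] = (5.5853 - 14.7056*cos(j))*sin(j)/(-1.04*cos(j)^2 + 0.79*cos(j) + 3.34)^2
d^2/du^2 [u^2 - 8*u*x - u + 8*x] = 2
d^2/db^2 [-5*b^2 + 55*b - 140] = -10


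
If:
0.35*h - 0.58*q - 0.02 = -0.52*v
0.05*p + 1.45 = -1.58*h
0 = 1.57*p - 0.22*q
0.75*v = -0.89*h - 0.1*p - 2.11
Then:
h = -0.91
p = -0.29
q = -2.10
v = -1.70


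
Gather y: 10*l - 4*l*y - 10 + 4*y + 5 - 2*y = 10*l + y*(2 - 4*l) - 5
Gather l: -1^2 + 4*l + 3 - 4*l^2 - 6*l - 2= -4*l^2 - 2*l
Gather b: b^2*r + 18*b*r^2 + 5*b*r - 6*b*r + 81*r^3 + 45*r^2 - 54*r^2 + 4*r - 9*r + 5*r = b^2*r + b*(18*r^2 - r) + 81*r^3 - 9*r^2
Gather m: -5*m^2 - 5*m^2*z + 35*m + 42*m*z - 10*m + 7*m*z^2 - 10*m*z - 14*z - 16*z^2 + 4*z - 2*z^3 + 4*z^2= m^2*(-5*z - 5) + m*(7*z^2 + 32*z + 25) - 2*z^3 - 12*z^2 - 10*z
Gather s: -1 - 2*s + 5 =4 - 2*s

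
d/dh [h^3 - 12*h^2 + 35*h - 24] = 3*h^2 - 24*h + 35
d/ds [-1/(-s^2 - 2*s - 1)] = 2*(-s - 1)/(s^2 + 2*s + 1)^2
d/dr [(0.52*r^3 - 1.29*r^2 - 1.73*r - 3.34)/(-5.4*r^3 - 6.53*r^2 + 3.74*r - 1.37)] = (-10.3616*r^4 - 14.7944*r^3 - 72.3667*r^2 - 40.0858*r + 14.8617)/(29.16*r^6 + 70.524*r^5 + 2.2489*r^4 - 34.0484*r^3 + 31.8798*r^2 - 10.2476*r + 1.8769)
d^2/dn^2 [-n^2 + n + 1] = -2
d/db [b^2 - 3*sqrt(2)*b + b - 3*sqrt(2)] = 2*b - 3*sqrt(2) + 1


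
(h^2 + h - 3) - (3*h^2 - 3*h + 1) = -2*h^2 + 4*h - 4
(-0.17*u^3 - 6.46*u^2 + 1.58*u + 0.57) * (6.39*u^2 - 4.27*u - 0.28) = -1.0863*u^5 - 40.5535*u^4 + 37.728*u^3 - 1.2955*u^2 - 2.8763*u - 0.1596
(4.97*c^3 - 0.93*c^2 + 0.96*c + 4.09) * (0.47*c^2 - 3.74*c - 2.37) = 2.3359*c^5 - 19.0249*c^4 - 7.8495*c^3 + 0.536*c^2 - 17.5718*c - 9.6933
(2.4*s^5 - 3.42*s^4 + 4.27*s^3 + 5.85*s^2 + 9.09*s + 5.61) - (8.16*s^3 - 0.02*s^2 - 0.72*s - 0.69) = 2.4*s^5 - 3.42*s^4 - 3.89*s^3 + 5.87*s^2 + 9.81*s + 6.3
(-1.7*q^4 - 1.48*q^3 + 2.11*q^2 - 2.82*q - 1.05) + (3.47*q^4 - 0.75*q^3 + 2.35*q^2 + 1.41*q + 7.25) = 1.77*q^4 - 2.23*q^3 + 4.46*q^2 - 1.41*q + 6.2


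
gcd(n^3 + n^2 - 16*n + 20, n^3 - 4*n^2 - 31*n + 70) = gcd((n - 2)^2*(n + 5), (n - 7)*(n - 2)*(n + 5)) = n^2 + 3*n - 10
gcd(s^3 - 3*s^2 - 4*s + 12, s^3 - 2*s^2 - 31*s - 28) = 1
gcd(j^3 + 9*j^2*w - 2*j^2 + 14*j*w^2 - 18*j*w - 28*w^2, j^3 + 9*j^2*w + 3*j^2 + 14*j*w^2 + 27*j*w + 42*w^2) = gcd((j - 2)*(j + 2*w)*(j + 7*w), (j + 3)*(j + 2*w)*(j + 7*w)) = j^2 + 9*j*w + 14*w^2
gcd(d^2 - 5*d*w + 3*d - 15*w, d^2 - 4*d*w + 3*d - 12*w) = d + 3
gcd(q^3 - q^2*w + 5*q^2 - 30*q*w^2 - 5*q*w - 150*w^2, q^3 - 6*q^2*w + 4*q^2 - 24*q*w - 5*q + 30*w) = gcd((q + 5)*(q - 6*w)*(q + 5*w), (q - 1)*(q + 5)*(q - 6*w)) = q^2 - 6*q*w + 5*q - 30*w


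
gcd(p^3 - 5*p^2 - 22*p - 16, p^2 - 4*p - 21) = 1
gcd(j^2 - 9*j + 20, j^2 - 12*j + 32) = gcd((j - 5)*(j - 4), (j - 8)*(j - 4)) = j - 4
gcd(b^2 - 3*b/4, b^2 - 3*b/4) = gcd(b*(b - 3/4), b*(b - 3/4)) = b^2 - 3*b/4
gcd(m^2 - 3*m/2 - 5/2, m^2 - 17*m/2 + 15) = m - 5/2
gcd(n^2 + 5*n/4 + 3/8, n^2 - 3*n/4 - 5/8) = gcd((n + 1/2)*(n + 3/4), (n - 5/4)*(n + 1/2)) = n + 1/2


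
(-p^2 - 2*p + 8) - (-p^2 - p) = 8 - p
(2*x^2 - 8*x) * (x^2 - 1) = 2*x^4 - 8*x^3 - 2*x^2 + 8*x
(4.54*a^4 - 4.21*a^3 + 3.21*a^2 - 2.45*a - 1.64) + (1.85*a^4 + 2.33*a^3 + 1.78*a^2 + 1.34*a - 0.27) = 6.39*a^4 - 1.88*a^3 + 4.99*a^2 - 1.11*a - 1.91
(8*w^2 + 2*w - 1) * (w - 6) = 8*w^3 - 46*w^2 - 13*w + 6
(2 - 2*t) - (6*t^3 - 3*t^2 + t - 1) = -6*t^3 + 3*t^2 - 3*t + 3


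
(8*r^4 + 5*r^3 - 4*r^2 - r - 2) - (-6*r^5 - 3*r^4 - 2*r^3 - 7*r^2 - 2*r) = 6*r^5 + 11*r^4 + 7*r^3 + 3*r^2 + r - 2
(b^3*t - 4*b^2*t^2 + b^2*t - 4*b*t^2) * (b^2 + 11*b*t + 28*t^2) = b^5*t + 7*b^4*t^2 + b^4*t - 16*b^3*t^3 + 7*b^3*t^2 - 112*b^2*t^4 - 16*b^2*t^3 - 112*b*t^4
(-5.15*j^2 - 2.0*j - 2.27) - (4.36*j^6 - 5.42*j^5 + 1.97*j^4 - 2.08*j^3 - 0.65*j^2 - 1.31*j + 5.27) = -4.36*j^6 + 5.42*j^5 - 1.97*j^4 + 2.08*j^3 - 4.5*j^2 - 0.69*j - 7.54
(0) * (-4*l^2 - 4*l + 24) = 0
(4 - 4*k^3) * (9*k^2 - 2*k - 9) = -36*k^5 + 8*k^4 + 36*k^3 + 36*k^2 - 8*k - 36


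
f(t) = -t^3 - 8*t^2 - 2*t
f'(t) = -3*t^2 - 16*t - 2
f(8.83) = -1329.88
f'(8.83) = -377.19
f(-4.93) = -64.76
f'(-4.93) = 3.97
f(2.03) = -45.39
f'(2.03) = -46.84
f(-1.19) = -7.26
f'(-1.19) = 12.79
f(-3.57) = -49.32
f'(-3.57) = 16.89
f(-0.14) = 0.13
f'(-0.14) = 0.18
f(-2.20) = -23.67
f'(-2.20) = 18.68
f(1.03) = -11.64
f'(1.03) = -21.66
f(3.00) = -105.00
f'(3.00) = -77.00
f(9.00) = -1395.00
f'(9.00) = -389.00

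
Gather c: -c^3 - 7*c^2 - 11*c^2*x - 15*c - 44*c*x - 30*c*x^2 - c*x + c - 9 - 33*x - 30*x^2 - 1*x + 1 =-c^3 + c^2*(-11*x - 7) + c*(-30*x^2 - 45*x - 14) - 30*x^2 - 34*x - 8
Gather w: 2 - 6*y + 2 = 4 - 6*y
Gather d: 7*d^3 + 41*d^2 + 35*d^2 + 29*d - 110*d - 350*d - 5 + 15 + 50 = 7*d^3 + 76*d^2 - 431*d + 60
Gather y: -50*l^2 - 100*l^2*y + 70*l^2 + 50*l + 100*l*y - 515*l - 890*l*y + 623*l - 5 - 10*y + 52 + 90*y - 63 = 20*l^2 + 158*l + y*(-100*l^2 - 790*l + 80) - 16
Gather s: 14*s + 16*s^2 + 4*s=16*s^2 + 18*s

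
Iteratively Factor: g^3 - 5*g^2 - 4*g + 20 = (g - 2)*(g^2 - 3*g - 10) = (g - 5)*(g - 2)*(g + 2)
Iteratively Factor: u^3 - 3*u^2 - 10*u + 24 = (u + 3)*(u^2 - 6*u + 8) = (u - 2)*(u + 3)*(u - 4)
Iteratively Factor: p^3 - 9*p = (p)*(p^2 - 9) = p*(p - 3)*(p + 3)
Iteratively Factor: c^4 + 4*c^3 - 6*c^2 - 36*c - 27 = (c + 1)*(c^3 + 3*c^2 - 9*c - 27) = (c - 3)*(c + 1)*(c^2 + 6*c + 9) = (c - 3)*(c + 1)*(c + 3)*(c + 3)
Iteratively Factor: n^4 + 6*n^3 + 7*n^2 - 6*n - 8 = (n + 2)*(n^3 + 4*n^2 - n - 4) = (n - 1)*(n + 2)*(n^2 + 5*n + 4) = (n - 1)*(n + 2)*(n + 4)*(n + 1)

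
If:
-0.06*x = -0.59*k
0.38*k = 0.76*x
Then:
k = 0.00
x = 0.00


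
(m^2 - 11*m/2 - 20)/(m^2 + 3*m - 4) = (m^2 - 11*m/2 - 20)/(m^2 + 3*m - 4)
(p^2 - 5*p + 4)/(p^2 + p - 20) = (p - 1)/(p + 5)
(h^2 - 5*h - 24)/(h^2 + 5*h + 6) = (h - 8)/(h + 2)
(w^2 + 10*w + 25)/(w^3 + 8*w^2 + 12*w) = (w^2 + 10*w + 25)/(w*(w^2 + 8*w + 12))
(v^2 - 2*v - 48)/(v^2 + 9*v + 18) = (v - 8)/(v + 3)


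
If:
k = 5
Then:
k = 5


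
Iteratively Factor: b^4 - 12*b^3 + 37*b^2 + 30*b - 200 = (b - 5)*(b^3 - 7*b^2 + 2*b + 40) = (b - 5)^2*(b^2 - 2*b - 8) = (b - 5)^2*(b + 2)*(b - 4)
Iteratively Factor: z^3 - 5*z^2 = (z)*(z^2 - 5*z) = z*(z - 5)*(z)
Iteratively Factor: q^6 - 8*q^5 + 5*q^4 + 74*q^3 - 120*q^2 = (q)*(q^5 - 8*q^4 + 5*q^3 + 74*q^2 - 120*q) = q^2*(q^4 - 8*q^3 + 5*q^2 + 74*q - 120) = q^2*(q + 3)*(q^3 - 11*q^2 + 38*q - 40) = q^2*(q - 5)*(q + 3)*(q^2 - 6*q + 8) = q^2*(q - 5)*(q - 4)*(q + 3)*(q - 2)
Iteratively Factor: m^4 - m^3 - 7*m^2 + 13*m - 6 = (m - 2)*(m^3 + m^2 - 5*m + 3) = (m - 2)*(m - 1)*(m^2 + 2*m - 3) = (m - 2)*(m - 1)^2*(m + 3)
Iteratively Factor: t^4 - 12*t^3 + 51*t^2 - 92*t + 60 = (t - 3)*(t^3 - 9*t^2 + 24*t - 20) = (t - 5)*(t - 3)*(t^2 - 4*t + 4) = (t - 5)*(t - 3)*(t - 2)*(t - 2)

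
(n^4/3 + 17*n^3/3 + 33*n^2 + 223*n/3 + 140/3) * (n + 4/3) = n^5/3 + 55*n^4/9 + 365*n^3/9 + 355*n^2/3 + 1312*n/9 + 560/9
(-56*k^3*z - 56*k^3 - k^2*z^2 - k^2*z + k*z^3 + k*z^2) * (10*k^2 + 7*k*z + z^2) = -560*k^5*z - 560*k^5 - 402*k^4*z^2 - 402*k^4*z - 53*k^3*z^3 - 53*k^3*z^2 + 6*k^2*z^4 + 6*k^2*z^3 + k*z^5 + k*z^4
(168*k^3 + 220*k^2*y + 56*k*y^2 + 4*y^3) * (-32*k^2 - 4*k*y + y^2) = -5376*k^5 - 7712*k^4*y - 2504*k^3*y^2 - 132*k^2*y^3 + 40*k*y^4 + 4*y^5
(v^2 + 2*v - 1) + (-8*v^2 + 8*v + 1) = -7*v^2 + 10*v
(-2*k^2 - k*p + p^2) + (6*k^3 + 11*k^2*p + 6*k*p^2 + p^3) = 6*k^3 + 11*k^2*p - 2*k^2 + 6*k*p^2 - k*p + p^3 + p^2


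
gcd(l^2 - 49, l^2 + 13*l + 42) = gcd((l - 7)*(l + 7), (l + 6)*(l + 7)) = l + 7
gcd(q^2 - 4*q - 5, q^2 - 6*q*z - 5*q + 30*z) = q - 5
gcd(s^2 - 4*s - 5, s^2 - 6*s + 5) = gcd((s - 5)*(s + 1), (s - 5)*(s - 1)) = s - 5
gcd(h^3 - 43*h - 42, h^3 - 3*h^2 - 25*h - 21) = h^2 - 6*h - 7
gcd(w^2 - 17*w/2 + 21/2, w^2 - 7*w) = w - 7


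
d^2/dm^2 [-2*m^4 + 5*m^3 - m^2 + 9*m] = -24*m^2 + 30*m - 2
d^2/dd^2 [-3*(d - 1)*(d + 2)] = -6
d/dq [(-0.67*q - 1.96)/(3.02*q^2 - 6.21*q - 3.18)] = (2.0234*q^2 + 11.8384*q - 10.041)/(9.1204*q^4 - 37.5084*q^3 + 19.3569*q^2 + 39.4956*q + 10.1124)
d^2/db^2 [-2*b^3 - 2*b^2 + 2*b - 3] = -12*b - 4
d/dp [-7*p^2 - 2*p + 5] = -14*p - 2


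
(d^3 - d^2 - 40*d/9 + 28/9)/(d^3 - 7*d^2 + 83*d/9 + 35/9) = (3*d^2 + 4*d - 4)/(3*d^2 - 14*d - 5)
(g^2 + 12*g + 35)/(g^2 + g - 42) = (g + 5)/(g - 6)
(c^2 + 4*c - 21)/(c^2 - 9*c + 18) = (c + 7)/(c - 6)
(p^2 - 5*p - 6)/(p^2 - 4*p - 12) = (p + 1)/(p + 2)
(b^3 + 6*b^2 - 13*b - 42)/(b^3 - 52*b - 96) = (b^2 + 4*b - 21)/(b^2 - 2*b - 48)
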